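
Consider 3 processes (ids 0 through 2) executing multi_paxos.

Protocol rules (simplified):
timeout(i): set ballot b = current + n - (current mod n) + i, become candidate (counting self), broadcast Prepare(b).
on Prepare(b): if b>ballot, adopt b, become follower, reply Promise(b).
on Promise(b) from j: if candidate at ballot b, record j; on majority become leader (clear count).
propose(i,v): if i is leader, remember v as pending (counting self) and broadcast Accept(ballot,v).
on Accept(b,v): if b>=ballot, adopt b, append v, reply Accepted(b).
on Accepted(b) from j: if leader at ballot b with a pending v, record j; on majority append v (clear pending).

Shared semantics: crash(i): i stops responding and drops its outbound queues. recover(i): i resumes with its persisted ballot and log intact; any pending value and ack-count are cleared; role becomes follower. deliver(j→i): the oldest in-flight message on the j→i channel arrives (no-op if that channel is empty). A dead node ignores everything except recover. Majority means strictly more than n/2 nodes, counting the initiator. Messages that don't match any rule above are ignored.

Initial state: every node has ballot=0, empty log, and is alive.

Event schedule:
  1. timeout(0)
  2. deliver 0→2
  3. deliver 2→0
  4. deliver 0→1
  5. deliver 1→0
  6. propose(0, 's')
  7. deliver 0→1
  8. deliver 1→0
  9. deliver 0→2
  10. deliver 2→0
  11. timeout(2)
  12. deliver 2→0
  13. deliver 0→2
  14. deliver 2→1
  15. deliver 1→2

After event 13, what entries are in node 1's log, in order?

s

1. timeout(0):  <0:cand b3 ->
2. deliver 0→2:  <2:foll b3 ->
3. deliver 2→0:  <0:lead b3 ->
4. deliver 0→1:  <1:foll b3 ->
5. deliver 1→0:  nop
6. propose(0,'s'):  nop
7. deliver 0→1:  <1:foll b3 s>
8. deliver 1→0:  <0:lead b3 s>
9. deliver 0→2:  <2:foll b3 s>
10. deliver 2→0:  nop
11. timeout(2):  <2:cand b8 s>
12. deliver 2→0:  <0:foll b8 s>
13. deliver 0→2:  <2:lead b8 s>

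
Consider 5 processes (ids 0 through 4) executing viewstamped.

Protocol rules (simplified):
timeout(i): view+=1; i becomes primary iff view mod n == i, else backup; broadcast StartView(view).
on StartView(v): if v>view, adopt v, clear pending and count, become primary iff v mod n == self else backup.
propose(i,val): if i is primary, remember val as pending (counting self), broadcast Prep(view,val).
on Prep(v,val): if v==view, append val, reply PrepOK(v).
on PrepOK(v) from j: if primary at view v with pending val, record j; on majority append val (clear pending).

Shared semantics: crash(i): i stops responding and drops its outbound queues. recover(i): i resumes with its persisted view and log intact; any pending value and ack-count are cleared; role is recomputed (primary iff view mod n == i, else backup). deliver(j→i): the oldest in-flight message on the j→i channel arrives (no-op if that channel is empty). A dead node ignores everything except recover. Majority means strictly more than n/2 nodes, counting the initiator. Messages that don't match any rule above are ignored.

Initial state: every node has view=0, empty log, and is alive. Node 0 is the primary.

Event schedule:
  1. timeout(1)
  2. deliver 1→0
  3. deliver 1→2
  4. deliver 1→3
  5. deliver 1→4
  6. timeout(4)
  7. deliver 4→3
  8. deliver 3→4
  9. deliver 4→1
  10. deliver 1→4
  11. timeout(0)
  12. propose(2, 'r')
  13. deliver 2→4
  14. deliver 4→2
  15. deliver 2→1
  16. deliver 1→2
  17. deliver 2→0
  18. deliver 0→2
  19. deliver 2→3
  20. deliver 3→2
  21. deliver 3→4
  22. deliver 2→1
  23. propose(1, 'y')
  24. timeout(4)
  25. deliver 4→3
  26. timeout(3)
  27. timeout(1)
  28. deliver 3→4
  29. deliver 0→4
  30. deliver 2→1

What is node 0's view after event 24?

2

step 1 timeout(1): 1={prim,v=1,log=-}
step 2 deliver 1→0: 0={back,v=1,log=-}
step 3 deliver 1→2: 2={back,v=1,log=-}
step 4 deliver 1→3: 3={back,v=1,log=-}
step 5 deliver 1→4: 4={back,v=1,log=-}
step 6 timeout(4): 4={back,v=2,log=-}
step 7 deliver 4→3: 3={back,v=2,log=-}
step 8 deliver 3→4: —
step 9 deliver 4→1: 1={back,v=2,log=-}
step 10 deliver 1→4: —
step 11 timeout(0): 0={back,v=2,log=-}
step 12 propose(2,'r'): —
step 13 deliver 2→4: —
step 14 deliver 4→2: 2={prim,v=2,log=-}
step 15 deliver 2→1: —
step 16 deliver 1→2: —
step 17 deliver 2→0: —
step 18 deliver 0→2: —
step 19 deliver 2→3: —
step 20 deliver 3→2: —
step 21 deliver 3→4: —
step 22 deliver 2→1: —
step 23 propose(1,'y'): —
step 24 timeout(4): 4={back,v=3,log=-}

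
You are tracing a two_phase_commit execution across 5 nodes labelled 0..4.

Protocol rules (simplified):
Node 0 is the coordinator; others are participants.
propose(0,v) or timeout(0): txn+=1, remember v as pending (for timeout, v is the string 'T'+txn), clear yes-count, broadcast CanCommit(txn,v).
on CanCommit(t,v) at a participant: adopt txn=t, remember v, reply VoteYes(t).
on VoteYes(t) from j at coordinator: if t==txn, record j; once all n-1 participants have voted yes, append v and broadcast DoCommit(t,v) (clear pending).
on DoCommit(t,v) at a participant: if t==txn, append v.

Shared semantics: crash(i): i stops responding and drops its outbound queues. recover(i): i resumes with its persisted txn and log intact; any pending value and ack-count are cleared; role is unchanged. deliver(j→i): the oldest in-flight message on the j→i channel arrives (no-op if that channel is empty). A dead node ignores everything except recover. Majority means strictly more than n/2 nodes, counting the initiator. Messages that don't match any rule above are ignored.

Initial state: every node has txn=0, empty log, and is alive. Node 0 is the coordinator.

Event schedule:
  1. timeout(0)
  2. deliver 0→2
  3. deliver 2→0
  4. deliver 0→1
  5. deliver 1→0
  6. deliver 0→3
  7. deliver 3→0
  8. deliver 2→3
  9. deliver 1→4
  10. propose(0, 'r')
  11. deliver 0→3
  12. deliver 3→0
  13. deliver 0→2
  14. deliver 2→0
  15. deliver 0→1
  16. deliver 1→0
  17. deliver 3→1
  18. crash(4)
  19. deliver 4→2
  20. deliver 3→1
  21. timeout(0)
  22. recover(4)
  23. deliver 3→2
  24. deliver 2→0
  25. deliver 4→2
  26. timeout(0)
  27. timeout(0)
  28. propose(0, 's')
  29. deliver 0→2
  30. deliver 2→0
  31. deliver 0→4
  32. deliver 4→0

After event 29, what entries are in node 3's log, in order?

empty

[1] timeout(0) → N0(coor t1 [-])
[2] deliver 0→2 → N2(part t1 [-])
[3] deliver 2→0 → ∅
[4] deliver 0→1 → N1(part t1 [-])
[5] deliver 1→0 → ∅
[6] deliver 0→3 → N3(part t1 [-])
[7] deliver 3→0 → ∅
[8] deliver 2→3 → ∅
[9] deliver 1→4 → ∅
[10] propose(0,'r') → N0(coor t2 [-])
[11] deliver 0→3 → N3(part t2 [-])
[12] deliver 3→0 → ∅
[13] deliver 0→2 → N2(part t2 [-])
[14] deliver 2→0 → ∅
[15] deliver 0→1 → N1(part t2 [-])
[16] deliver 1→0 → ∅
[17] deliver 3→1 → ∅
[18] crash(4) → N4(✗part t0 [-])
[19] deliver 4→2 → ∅
[20] deliver 3→1 → ∅
[21] timeout(0) → N0(coor t3 [-])
[22] recover(4) → N4(part t0 [-])
[23] deliver 3→2 → ∅
[24] deliver 2→0 → ∅
[25] deliver 4→2 → ∅
[26] timeout(0) → N0(coor t4 [-])
[27] timeout(0) → N0(coor t5 [-])
[28] propose(0,'s') → N0(coor t6 [-])
[29] deliver 0→2 → N2(part t3 [-])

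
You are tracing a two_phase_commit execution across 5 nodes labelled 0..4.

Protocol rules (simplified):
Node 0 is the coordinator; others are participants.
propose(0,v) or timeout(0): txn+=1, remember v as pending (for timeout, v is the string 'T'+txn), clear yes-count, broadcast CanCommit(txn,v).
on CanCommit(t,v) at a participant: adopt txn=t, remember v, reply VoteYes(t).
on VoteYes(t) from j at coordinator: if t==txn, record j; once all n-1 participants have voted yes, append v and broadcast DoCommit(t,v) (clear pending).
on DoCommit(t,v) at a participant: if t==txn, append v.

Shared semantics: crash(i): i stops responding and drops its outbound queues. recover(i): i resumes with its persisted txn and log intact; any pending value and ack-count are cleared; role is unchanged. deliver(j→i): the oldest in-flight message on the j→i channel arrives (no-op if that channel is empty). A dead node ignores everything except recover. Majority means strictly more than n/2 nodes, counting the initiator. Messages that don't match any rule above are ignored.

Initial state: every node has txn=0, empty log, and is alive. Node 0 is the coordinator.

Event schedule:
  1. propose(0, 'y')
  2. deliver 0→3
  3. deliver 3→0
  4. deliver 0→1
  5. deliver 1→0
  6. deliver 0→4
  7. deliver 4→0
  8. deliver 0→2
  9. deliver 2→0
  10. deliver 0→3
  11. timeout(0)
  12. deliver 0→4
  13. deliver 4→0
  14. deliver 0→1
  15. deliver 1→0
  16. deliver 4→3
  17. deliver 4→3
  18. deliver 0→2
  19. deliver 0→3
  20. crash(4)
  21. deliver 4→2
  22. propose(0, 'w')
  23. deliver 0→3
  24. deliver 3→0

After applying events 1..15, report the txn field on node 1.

step 1 propose(0,'y'): 0={coor,t=1,log=-}
step 2 deliver 0→3: 3={part,t=1,log=-}
step 3 deliver 3→0: —
step 4 deliver 0→1: 1={part,t=1,log=-}
step 5 deliver 1→0: —
step 6 deliver 0→4: 4={part,t=1,log=-}
step 7 deliver 4→0: —
step 8 deliver 0→2: 2={part,t=1,log=-}
step 9 deliver 2→0: 0={coor,t=1,log=y}
step 10 deliver 0→3: 3={part,t=1,log=y}
step 11 timeout(0): 0={coor,t=2,log=y}
step 12 deliver 0→4: 4={part,t=1,log=y}
step 13 deliver 4→0: —
step 14 deliver 0→1: 1={part,t=1,log=y}
step 15 deliver 1→0: —

1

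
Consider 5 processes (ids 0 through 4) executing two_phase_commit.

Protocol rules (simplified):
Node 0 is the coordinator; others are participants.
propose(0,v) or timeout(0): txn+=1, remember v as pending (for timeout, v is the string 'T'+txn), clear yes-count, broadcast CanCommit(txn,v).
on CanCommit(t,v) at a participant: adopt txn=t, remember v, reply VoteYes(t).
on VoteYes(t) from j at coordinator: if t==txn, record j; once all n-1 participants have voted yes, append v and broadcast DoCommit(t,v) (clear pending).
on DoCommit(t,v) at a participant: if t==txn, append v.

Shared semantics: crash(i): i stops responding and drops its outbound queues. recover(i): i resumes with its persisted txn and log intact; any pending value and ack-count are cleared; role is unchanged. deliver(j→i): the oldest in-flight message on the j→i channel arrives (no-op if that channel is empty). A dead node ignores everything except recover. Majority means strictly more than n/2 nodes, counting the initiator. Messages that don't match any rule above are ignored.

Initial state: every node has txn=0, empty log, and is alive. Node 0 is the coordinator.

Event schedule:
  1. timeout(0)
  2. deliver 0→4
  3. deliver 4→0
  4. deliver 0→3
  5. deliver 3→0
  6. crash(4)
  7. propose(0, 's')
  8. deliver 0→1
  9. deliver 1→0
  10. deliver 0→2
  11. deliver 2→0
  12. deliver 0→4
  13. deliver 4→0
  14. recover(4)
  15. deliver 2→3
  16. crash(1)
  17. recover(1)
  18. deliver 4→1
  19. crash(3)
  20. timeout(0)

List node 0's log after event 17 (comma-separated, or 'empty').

empty

[1] timeout(0) → N0(coor t1 [-])
[2] deliver 0→4 → N4(part t1 [-])
[3] deliver 4→0 → ∅
[4] deliver 0→3 → N3(part t1 [-])
[5] deliver 3→0 → ∅
[6] crash(4) → N4(✗part t1 [-])
[7] propose(0,'s') → N0(coor t2 [-])
[8] deliver 0→1 → N1(part t1 [-])
[9] deliver 1→0 → ∅
[10] deliver 0→2 → N2(part t1 [-])
[11] deliver 2→0 → ∅
[12] deliver 0→4 → ∅
[13] deliver 4→0 → ∅
[14] recover(4) → N4(part t1 [-])
[15] deliver 2→3 → ∅
[16] crash(1) → N1(✗part t1 [-])
[17] recover(1) → N1(part t1 [-])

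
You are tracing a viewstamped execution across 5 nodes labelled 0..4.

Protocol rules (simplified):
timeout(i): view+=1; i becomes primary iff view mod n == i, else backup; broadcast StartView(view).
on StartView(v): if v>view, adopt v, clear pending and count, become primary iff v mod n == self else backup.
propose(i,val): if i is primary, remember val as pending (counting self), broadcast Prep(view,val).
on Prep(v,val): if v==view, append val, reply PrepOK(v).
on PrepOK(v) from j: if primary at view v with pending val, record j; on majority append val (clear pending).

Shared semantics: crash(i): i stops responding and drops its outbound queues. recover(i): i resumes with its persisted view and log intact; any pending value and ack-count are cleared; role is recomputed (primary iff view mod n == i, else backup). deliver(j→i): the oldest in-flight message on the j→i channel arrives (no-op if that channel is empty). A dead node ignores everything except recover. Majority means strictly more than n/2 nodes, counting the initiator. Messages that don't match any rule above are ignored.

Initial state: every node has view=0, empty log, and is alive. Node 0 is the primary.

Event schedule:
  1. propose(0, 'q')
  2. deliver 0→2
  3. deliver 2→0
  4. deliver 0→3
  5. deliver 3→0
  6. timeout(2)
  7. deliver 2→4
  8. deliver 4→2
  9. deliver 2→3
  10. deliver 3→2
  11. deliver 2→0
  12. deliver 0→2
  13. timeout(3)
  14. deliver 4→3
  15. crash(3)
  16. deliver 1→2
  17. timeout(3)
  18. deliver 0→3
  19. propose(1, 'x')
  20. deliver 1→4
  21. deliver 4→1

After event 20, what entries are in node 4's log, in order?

empty

[1] propose(0,'q') → ∅
[2] deliver 0→2 → N2(back v0 [q])
[3] deliver 2→0 → ∅
[4] deliver 0→3 → N3(back v0 [q])
[5] deliver 3→0 → N0(prim v0 [q])
[6] timeout(2) → N2(back v1 [q])
[7] deliver 2→4 → N4(back v1 [-])
[8] deliver 4→2 → ∅
[9] deliver 2→3 → N3(back v1 [q])
[10] deliver 3→2 → ∅
[11] deliver 2→0 → N0(back v1 [q])
[12] deliver 0→2 → ∅
[13] timeout(3) → N3(back v2 [q])
[14] deliver 4→3 → ∅
[15] crash(3) → N3(✗back v2 [q])
[16] deliver 1→2 → ∅
[17] timeout(3) → ∅
[18] deliver 0→3 → ∅
[19] propose(1,'x') → ∅
[20] deliver 1→4 → ∅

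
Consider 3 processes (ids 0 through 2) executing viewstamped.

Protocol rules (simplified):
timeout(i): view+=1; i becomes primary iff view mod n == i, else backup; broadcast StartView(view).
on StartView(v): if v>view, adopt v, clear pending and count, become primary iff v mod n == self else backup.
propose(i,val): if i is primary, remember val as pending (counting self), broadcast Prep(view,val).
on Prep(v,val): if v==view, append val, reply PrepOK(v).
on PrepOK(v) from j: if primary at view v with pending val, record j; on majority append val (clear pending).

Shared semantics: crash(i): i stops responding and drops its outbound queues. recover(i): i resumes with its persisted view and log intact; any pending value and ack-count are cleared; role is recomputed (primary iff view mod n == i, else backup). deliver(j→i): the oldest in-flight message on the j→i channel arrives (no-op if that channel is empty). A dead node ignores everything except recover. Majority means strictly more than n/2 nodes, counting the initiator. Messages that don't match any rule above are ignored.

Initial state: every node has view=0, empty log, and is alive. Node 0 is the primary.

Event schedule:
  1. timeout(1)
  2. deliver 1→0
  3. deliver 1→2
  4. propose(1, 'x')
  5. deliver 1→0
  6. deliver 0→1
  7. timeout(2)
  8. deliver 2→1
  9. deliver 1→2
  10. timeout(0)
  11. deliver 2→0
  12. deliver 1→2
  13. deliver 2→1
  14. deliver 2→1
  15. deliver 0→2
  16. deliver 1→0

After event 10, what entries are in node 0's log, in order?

1. timeout(1):  <1:prim v1 ->
2. deliver 1→0:  <0:back v1 ->
3. deliver 1→2:  <2:back v1 ->
4. propose(1,'x'):  nop
5. deliver 1→0:  <0:back v1 x>
6. deliver 0→1:  <1:prim v1 x>
7. timeout(2):  <2:prim v2 ->
8. deliver 2→1:  <1:back v2 x>
9. deliver 1→2:  nop
10. timeout(0):  <0:back v2 x>

x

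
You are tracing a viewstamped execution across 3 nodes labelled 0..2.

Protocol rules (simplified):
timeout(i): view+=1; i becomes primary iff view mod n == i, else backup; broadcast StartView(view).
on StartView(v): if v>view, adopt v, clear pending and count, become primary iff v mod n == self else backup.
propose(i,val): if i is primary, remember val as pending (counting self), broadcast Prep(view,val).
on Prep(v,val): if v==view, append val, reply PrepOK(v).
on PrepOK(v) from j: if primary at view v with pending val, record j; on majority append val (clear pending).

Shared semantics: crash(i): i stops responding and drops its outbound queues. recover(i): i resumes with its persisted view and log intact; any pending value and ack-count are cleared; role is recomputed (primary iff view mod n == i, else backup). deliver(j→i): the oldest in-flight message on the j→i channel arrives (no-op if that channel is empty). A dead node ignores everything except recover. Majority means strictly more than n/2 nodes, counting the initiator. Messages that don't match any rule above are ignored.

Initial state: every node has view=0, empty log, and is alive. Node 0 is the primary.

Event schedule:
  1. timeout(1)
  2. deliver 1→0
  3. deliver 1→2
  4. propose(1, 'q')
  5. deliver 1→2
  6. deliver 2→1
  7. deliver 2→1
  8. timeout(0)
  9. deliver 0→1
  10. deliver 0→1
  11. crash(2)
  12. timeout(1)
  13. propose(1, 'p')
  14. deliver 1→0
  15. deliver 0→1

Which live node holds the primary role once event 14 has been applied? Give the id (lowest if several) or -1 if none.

e1 timeout(1): 1[prim,v=1,-]
e2 deliver 1→0: 0[back,v=1,-]
e3 deliver 1→2: 2[back,v=1,-]
e4 propose(1,'q'): ·
e5 deliver 1→2: 2[back,v=1,q]
e6 deliver 2→1: 1[prim,v=1,q]
e7 deliver 2→1: ·
e8 timeout(0): 0[back,v=2,-]
e9 deliver 0→1: 1[back,v=2,q]
e10 deliver 0→1: ·
e11 crash(2): 2[✗back,v=1,q]
e12 timeout(1): 1[back,v=3,q]
e13 propose(1,'p'): ·
e14 deliver 1→0: ·

-1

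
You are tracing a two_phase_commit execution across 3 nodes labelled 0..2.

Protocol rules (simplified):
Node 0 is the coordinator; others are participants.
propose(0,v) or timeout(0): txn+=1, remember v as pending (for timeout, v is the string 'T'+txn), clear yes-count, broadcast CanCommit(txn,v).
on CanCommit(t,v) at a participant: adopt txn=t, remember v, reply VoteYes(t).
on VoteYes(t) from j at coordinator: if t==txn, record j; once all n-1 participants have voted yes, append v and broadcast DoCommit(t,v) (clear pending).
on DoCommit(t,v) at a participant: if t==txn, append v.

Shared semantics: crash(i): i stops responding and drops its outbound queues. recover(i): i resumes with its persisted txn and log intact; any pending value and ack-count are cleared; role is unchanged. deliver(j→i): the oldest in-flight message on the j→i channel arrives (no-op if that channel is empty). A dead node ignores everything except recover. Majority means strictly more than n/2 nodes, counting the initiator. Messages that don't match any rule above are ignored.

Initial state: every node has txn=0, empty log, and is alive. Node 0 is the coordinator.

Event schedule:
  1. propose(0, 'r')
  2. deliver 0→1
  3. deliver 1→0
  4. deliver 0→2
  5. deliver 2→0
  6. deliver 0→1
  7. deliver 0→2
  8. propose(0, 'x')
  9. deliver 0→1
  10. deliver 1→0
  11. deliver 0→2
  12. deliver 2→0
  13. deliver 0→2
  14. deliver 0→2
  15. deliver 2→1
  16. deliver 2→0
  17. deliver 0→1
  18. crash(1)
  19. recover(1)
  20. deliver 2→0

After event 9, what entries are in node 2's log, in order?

r

1. propose(0,'r'):  <0:coor t1 ->
2. deliver 0→1:  <1:part t1 ->
3. deliver 1→0:  nop
4. deliver 0→2:  <2:part t1 ->
5. deliver 2→0:  <0:coor t1 r>
6. deliver 0→1:  <1:part t1 r>
7. deliver 0→2:  <2:part t1 r>
8. propose(0,'x'):  <0:coor t2 r>
9. deliver 0→1:  <1:part t2 r>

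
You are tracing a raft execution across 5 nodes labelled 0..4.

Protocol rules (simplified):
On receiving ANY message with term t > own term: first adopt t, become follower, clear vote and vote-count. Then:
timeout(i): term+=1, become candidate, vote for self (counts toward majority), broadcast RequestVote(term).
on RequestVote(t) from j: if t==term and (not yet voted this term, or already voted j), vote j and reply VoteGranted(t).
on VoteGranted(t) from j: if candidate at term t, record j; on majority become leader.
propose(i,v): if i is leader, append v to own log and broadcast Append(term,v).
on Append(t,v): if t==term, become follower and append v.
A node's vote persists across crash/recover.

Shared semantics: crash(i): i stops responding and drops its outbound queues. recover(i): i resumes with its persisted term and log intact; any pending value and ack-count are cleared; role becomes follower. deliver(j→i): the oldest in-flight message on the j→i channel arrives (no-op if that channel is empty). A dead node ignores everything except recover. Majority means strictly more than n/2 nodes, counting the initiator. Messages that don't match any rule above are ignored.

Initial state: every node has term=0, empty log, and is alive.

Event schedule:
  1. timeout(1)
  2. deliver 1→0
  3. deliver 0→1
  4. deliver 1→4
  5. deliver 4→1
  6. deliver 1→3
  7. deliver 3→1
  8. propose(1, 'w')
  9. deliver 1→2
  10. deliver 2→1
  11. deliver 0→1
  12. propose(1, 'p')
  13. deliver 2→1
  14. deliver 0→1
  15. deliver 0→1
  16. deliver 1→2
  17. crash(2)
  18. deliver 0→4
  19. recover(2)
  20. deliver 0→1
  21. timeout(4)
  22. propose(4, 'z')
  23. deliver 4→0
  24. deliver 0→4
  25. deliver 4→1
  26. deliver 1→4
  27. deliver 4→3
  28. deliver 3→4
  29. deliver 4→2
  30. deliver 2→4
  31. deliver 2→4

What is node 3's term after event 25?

e1 timeout(1): 1[cand,t=1,-]
e2 deliver 1→0: 0[foll,t=1,-]
e3 deliver 0→1: ·
e4 deliver 1→4: 4[foll,t=1,-]
e5 deliver 4→1: 1[lead,t=1,-]
e6 deliver 1→3: 3[foll,t=1,-]
e7 deliver 3→1: ·
e8 propose(1,'w'): 1[lead,t=1,w]
e9 deliver 1→2: 2[foll,t=1,-]
e10 deliver 2→1: ·
e11 deliver 0→1: ·
e12 propose(1,'p'): 1[lead,t=1,w,p]
e13 deliver 2→1: ·
e14 deliver 0→1: ·
e15 deliver 0→1: ·
e16 deliver 1→2: 2[foll,t=1,w]
e17 crash(2): 2[✗foll,t=1,w]
e18 deliver 0→4: ·
e19 recover(2): 2[foll,t=1,w]
e20 deliver 0→1: ·
e21 timeout(4): 4[cand,t=2,-]
e22 propose(4,'z'): ·
e23 deliver 4→0: 0[foll,t=2,-]
e24 deliver 0→4: ·
e25 deliver 4→1: 1[foll,t=2,w,p]

1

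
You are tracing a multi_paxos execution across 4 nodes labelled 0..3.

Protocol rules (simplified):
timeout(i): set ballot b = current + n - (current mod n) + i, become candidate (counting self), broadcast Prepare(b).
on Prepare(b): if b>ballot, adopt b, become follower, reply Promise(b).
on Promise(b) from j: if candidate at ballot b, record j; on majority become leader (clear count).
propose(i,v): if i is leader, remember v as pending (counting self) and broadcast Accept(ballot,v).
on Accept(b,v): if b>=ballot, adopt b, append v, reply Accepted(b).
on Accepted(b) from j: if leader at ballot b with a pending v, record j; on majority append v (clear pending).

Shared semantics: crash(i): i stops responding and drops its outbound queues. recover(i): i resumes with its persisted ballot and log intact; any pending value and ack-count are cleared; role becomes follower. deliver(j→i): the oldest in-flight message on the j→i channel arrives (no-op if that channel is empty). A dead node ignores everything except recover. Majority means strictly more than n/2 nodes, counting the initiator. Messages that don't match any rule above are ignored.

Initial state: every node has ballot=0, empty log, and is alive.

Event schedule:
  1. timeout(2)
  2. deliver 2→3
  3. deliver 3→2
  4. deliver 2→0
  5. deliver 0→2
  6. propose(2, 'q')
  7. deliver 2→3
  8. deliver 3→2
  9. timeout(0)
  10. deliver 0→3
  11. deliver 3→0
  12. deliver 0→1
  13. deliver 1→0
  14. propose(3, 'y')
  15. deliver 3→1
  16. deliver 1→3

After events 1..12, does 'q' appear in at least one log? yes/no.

yes

e1 timeout(2): 2[cand,b=6,-]
e2 deliver 2→3: 3[foll,b=6,-]
e3 deliver 3→2: ·
e4 deliver 2→0: 0[foll,b=6,-]
e5 deliver 0→2: 2[lead,b=6,-]
e6 propose(2,'q'): ·
e7 deliver 2→3: 3[foll,b=6,q]
e8 deliver 3→2: ·
e9 timeout(0): 0[cand,b=8,-]
e10 deliver 0→3: 3[foll,b=8,q]
e11 deliver 3→0: ·
e12 deliver 0→1: 1[foll,b=8,-]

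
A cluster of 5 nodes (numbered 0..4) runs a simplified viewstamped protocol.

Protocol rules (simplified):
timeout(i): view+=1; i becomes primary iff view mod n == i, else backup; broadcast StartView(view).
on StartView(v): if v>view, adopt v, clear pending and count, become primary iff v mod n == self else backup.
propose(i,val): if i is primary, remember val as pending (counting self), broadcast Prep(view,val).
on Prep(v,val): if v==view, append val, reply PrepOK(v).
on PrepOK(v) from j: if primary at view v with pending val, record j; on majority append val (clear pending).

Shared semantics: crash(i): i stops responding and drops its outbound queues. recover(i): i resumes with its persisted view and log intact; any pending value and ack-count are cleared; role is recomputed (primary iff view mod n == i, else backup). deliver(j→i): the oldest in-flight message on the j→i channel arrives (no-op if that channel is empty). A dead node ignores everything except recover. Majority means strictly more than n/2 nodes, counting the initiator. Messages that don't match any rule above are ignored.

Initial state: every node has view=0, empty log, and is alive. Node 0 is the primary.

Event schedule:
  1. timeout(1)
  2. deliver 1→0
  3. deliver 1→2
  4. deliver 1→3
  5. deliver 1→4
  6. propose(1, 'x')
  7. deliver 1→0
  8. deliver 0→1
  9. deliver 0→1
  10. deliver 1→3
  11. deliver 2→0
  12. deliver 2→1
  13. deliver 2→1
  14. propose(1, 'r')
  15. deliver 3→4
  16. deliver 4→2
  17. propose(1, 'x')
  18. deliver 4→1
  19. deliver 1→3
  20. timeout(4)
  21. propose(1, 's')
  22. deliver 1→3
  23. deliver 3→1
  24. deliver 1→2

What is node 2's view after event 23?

e1 timeout(1): 1[prim,v=1,-]
e2 deliver 1→0: 0[back,v=1,-]
e3 deliver 1→2: 2[back,v=1,-]
e4 deliver 1→3: 3[back,v=1,-]
e5 deliver 1→4: 4[back,v=1,-]
e6 propose(1,'x'): ·
e7 deliver 1→0: 0[back,v=1,x]
e8 deliver 0→1: ·
e9 deliver 0→1: ·
e10 deliver 1→3: 3[back,v=1,x]
e11 deliver 2→0: ·
e12 deliver 2→1: ·
e13 deliver 2→1: ·
e14 propose(1,'r'): ·
e15 deliver 3→4: ·
e16 deliver 4→2: ·
e17 propose(1,'x'): ·
e18 deliver 4→1: ·
e19 deliver 1→3: 3[back,v=1,x,r]
e20 timeout(4): 4[back,v=2,-]
e21 propose(1,'s'): ·
e22 deliver 1→3: 3[back,v=1,x,r,x]
e23 deliver 3→1: ·

1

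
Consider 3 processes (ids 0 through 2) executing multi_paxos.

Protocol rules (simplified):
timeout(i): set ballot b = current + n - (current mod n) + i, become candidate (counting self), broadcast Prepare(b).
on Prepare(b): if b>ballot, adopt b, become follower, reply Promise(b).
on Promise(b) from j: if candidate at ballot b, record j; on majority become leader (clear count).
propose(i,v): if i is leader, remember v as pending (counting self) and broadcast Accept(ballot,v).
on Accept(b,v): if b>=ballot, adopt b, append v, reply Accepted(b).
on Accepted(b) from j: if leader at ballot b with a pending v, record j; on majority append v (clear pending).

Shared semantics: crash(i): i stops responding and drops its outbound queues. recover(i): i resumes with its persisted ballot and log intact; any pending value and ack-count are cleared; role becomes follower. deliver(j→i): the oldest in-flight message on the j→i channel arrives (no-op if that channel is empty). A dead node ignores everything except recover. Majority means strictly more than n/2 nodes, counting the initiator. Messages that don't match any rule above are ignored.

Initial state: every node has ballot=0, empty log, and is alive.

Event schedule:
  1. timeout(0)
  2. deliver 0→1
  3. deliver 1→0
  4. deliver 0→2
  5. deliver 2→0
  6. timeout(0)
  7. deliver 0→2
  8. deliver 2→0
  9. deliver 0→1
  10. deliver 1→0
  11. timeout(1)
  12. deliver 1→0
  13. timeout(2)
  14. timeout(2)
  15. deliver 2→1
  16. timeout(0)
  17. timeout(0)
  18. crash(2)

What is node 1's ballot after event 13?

after 1 — timeout(0): n0:cand/b3/[-]
after 2 — deliver 0→1: n1:foll/b3/[-]
after 3 — deliver 1→0: n0:lead/b3/[-]
after 4 — deliver 0→2: n2:foll/b3/[-]
after 5 — deliver 2→0: ·
after 6 — timeout(0): n0:cand/b6/[-]
after 7 — deliver 0→2: n2:foll/b6/[-]
after 8 — deliver 2→0: n0:lead/b6/[-]
after 9 — deliver 0→1: n1:foll/b6/[-]
after 10 — deliver 1→0: ·
after 11 — timeout(1): n1:cand/b10/[-]
after 12 — deliver 1→0: n0:foll/b10/[-]
after 13 — timeout(2): n2:cand/b11/[-]

10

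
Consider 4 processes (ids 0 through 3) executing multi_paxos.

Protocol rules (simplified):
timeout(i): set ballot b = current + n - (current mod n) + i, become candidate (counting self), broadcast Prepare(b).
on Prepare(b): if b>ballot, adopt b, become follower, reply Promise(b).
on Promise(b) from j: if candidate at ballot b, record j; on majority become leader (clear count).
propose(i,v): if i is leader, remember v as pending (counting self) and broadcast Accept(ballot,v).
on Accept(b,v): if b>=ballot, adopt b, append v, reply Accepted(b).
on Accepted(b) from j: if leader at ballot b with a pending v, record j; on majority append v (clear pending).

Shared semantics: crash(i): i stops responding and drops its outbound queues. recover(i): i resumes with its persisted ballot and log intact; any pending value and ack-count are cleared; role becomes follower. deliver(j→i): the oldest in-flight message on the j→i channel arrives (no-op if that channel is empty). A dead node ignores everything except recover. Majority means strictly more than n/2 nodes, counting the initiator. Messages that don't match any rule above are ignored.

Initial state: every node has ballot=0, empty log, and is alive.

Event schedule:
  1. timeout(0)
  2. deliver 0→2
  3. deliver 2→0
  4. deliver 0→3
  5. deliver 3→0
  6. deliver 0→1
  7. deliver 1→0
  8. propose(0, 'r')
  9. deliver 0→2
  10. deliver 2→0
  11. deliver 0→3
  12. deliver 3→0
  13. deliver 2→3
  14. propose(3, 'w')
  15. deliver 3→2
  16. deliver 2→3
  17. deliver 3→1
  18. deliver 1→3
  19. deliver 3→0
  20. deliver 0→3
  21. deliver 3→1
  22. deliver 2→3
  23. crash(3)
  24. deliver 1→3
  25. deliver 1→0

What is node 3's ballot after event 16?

4

[1] timeout(0) → N0(cand b4 [-])
[2] deliver 0→2 → N2(foll b4 [-])
[3] deliver 2→0 → ∅
[4] deliver 0→3 → N3(foll b4 [-])
[5] deliver 3→0 → N0(lead b4 [-])
[6] deliver 0→1 → N1(foll b4 [-])
[7] deliver 1→0 → ∅
[8] propose(0,'r') → ∅
[9] deliver 0→2 → N2(foll b4 [r])
[10] deliver 2→0 → ∅
[11] deliver 0→3 → N3(foll b4 [r])
[12] deliver 3→0 → N0(lead b4 [r])
[13] deliver 2→3 → ∅
[14] propose(3,'w') → ∅
[15] deliver 3→2 → ∅
[16] deliver 2→3 → ∅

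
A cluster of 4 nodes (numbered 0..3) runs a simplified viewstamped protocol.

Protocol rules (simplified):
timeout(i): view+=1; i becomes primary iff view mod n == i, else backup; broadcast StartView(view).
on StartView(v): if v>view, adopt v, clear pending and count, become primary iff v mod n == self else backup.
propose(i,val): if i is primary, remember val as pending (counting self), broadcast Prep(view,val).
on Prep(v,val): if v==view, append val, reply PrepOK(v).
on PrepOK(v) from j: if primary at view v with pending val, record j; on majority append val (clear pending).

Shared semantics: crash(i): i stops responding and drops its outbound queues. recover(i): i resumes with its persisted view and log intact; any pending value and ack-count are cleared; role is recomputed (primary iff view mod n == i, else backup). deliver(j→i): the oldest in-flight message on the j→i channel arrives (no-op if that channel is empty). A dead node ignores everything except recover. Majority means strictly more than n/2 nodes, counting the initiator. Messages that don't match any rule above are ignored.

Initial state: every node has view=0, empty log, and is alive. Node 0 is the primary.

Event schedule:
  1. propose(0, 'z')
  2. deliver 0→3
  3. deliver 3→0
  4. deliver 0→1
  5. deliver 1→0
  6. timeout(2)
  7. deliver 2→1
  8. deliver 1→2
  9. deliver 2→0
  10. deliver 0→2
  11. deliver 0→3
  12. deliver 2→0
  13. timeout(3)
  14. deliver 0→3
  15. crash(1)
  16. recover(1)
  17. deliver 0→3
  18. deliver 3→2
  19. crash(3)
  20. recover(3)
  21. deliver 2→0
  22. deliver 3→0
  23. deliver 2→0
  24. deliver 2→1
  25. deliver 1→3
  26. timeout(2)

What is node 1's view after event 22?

1

e1 propose(0,'z'): ·
e2 deliver 0→3: 3[back,v=0,z]
e3 deliver 3→0: ·
e4 deliver 0→1: 1[back,v=0,z]
e5 deliver 1→0: 0[prim,v=0,z]
e6 timeout(2): 2[back,v=1,-]
e7 deliver 2→1: 1[prim,v=1,z]
e8 deliver 1→2: ·
e9 deliver 2→0: 0[back,v=1,z]
e10 deliver 0→2: ·
e11 deliver 0→3: ·
e12 deliver 2→0: ·
e13 timeout(3): 3[back,v=1,z]
e14 deliver 0→3: ·
e15 crash(1): 1[✗prim,v=1,z]
e16 recover(1): 1[prim,v=1,z]
e17 deliver 0→3: ·
e18 deliver 3→2: ·
e19 crash(3): 3[✗back,v=1,z]
e20 recover(3): 3[back,v=1,z]
e21 deliver 2→0: ·
e22 deliver 3→0: ·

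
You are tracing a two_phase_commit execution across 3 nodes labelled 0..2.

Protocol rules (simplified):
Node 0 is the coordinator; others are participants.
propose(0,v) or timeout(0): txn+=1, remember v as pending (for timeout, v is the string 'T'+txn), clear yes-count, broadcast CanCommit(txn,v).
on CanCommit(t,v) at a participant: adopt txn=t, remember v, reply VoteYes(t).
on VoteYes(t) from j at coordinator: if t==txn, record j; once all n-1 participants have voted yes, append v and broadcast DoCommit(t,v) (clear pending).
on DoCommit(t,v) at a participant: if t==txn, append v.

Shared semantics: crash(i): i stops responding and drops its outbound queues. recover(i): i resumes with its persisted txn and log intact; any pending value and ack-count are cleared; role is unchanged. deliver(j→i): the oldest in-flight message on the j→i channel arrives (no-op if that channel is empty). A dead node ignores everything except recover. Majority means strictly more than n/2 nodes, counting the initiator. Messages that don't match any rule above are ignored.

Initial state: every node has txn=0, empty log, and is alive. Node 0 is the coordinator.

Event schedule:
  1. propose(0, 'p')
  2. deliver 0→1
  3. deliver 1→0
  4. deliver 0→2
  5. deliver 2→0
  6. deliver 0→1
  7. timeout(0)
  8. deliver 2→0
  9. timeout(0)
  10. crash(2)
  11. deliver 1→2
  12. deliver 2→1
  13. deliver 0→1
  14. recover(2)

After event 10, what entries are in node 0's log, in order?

1. propose(0,'p'):  <0:coor t1 ->
2. deliver 0→1:  <1:part t1 ->
3. deliver 1→0:  nop
4. deliver 0→2:  <2:part t1 ->
5. deliver 2→0:  <0:coor t1 p>
6. deliver 0→1:  <1:part t1 p>
7. timeout(0):  <0:coor t2 p>
8. deliver 2→0:  nop
9. timeout(0):  <0:coor t3 p>
10. crash(2):  <2:✗part t1 ->

p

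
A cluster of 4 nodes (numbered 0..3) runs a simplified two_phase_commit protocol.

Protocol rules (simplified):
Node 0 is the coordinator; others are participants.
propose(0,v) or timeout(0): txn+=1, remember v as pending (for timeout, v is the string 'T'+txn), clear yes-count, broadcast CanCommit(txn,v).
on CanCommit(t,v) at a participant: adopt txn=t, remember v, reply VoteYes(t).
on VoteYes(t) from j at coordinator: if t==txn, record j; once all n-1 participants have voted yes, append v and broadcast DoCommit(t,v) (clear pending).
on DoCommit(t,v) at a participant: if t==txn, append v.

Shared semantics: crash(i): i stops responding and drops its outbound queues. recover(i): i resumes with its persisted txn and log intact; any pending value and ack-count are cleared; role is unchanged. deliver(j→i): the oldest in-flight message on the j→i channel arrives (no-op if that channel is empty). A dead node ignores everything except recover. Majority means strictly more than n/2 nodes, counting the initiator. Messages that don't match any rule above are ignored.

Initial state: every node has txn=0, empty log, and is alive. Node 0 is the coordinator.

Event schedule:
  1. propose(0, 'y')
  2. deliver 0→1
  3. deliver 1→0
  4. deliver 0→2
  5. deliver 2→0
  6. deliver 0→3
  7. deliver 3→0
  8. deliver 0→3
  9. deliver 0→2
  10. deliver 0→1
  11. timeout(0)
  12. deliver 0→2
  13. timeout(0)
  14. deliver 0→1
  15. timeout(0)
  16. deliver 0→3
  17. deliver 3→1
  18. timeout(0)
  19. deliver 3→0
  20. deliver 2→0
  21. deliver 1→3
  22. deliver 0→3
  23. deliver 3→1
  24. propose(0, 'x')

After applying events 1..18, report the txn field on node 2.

2

[1] propose(0,'y') → N0(coor t1 [-])
[2] deliver 0→1 → N1(part t1 [-])
[3] deliver 1→0 → ∅
[4] deliver 0→2 → N2(part t1 [-])
[5] deliver 2→0 → ∅
[6] deliver 0→3 → N3(part t1 [-])
[7] deliver 3→0 → N0(coor t1 [y])
[8] deliver 0→3 → N3(part t1 [y])
[9] deliver 0→2 → N2(part t1 [y])
[10] deliver 0→1 → N1(part t1 [y])
[11] timeout(0) → N0(coor t2 [y])
[12] deliver 0→2 → N2(part t2 [y])
[13] timeout(0) → N0(coor t3 [y])
[14] deliver 0→1 → N1(part t2 [y])
[15] timeout(0) → N0(coor t4 [y])
[16] deliver 0→3 → N3(part t2 [y])
[17] deliver 3→1 → ∅
[18] timeout(0) → N0(coor t5 [y])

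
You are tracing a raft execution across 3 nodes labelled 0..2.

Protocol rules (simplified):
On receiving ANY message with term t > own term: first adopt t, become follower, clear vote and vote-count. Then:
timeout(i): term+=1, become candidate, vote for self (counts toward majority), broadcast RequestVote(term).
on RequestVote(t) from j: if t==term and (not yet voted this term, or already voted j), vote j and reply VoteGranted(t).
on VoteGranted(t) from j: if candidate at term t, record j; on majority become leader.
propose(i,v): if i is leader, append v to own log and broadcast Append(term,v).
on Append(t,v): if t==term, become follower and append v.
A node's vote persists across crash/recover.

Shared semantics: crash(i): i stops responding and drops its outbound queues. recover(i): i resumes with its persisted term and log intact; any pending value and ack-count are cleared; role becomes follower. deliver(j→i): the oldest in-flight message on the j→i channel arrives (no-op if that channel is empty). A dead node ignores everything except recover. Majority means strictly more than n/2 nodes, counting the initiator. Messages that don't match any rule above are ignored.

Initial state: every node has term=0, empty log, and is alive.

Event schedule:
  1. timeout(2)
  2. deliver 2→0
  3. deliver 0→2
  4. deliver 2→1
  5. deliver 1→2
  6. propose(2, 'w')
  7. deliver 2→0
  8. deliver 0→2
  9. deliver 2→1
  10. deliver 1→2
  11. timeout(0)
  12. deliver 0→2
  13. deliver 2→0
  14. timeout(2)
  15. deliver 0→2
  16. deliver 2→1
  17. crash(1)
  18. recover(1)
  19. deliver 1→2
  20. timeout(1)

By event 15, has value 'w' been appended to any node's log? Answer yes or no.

e1 timeout(2): 2[cand,t=1,-]
e2 deliver 2→0: 0[foll,t=1,-]
e3 deliver 0→2: 2[lead,t=1,-]
e4 deliver 2→1: 1[foll,t=1,-]
e5 deliver 1→2: ·
e6 propose(2,'w'): 2[lead,t=1,w]
e7 deliver 2→0: 0[foll,t=1,w]
e8 deliver 0→2: ·
e9 deliver 2→1: 1[foll,t=1,w]
e10 deliver 1→2: ·
e11 timeout(0): 0[cand,t=2,w]
e12 deliver 0→2: 2[foll,t=2,w]
e13 deliver 2→0: 0[lead,t=2,w]
e14 timeout(2): 2[cand,t=3,w]
e15 deliver 0→2: ·

yes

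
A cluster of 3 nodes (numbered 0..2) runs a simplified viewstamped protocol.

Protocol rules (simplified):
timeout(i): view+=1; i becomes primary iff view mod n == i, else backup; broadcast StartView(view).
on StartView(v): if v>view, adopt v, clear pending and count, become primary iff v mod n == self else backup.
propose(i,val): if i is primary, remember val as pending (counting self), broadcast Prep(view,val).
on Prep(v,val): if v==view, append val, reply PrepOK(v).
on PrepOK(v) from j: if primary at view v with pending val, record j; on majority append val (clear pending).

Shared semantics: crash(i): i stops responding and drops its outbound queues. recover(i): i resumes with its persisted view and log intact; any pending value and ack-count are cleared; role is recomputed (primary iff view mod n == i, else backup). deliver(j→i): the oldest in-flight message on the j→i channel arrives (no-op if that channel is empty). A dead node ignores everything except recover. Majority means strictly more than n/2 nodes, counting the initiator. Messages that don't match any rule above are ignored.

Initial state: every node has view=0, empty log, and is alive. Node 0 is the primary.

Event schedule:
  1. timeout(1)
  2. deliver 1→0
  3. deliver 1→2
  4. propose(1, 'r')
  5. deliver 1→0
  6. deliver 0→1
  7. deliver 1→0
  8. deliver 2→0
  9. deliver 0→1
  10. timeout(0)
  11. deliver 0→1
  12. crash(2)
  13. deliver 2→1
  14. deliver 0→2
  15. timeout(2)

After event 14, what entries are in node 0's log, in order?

1. timeout(1):  <1:prim v1 ->
2. deliver 1→0:  <0:back v1 ->
3. deliver 1→2:  <2:back v1 ->
4. propose(1,'r'):  nop
5. deliver 1→0:  <0:back v1 r>
6. deliver 0→1:  <1:prim v1 r>
7. deliver 1→0:  nop
8. deliver 2→0:  nop
9. deliver 0→1:  nop
10. timeout(0):  <0:back v2 r>
11. deliver 0→1:  <1:back v2 r>
12. crash(2):  <2:✗back v1 ->
13. deliver 2→1:  nop
14. deliver 0→2:  nop

r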